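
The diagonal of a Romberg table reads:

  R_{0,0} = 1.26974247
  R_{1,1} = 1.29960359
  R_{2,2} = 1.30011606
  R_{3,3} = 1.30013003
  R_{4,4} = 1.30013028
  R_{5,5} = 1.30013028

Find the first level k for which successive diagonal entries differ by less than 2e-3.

|R_{1,1} − R_{0,0}| = 0.02986112 ≥ 2e-3
|R_{2,2} − R_{1,1}| = 0.00051247 < 2e-3

k = 2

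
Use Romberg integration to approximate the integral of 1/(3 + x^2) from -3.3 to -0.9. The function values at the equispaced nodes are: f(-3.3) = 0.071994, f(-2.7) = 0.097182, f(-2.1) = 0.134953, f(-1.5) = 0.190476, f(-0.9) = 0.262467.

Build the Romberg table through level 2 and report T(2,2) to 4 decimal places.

T(0,0) (trapezoid, 1 panel, h=2.4000): 0.401353
T(1,0) (trapezoid, 2 panels, h=1.2000): 0.362620
T(2,0) (trapezoid, 4 panels, h=0.6000): 0.353905
T(1,1) = 0.362620 + (0.362620 − 0.401353)/3 = 0.349709
T(2,1) = 0.353905 + (0.353905 − 0.362620)/3 = 0.351000
T(2,2) = 0.351000 + (0.351000 − 0.349709)/15 = 0.351086

0.3511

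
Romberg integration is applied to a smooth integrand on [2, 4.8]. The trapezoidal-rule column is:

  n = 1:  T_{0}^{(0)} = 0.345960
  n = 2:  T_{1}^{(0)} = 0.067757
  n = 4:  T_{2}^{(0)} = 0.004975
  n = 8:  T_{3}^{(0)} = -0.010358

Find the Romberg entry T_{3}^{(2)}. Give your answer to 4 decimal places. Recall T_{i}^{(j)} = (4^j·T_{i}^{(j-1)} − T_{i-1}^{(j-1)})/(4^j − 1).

-0.0154

Richardson extrapolation on the trapezoidal column (denominator 4−1=3):
T_{2}^{(1)} = 0.004975 + (0.004975 − 0.067757)/3 = -0.015952
T_{3}^{(1)} = (4·(-0.010358) − 0.004975) / 3 = -0.015469
T_{3}^{(2)} = (16·(-0.015469) − (-0.015952)) / 15 = -0.015437
(Column j=1 coincides with Simpson's rule on the same nodes.)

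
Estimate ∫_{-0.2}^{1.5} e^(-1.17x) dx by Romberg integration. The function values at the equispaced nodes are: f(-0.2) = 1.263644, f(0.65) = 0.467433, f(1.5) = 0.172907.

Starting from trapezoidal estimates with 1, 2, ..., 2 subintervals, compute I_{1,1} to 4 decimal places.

I_{0,0} (trapezoid, 1 panel, h=1.7000): 1.221068
I_{1,0} (trapezoid, 2 panels, h=0.8500): 1.007852
I_{1,1} = 1.007852 + (1.007852 − 1.221068)/3 = 0.936780

0.9368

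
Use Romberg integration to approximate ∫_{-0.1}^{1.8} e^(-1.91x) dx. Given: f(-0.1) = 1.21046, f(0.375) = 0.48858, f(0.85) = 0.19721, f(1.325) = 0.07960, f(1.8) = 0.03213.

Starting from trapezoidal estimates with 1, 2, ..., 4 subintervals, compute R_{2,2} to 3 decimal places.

0.617

R_{0,0} (trapezoid, 1 panel, h=1.9000): 1.18046
R_{1,0} (trapezoid, 2 panels, h=0.9500): 0.77758
R_{2,0} (trapezoid, 4 panels, h=0.4750): 0.65868
R_{1,1} = 0.77758 + (0.77758 − 1.18046)/3 = 0.64329
R_{2,1} = 0.65868 + (0.65868 − 0.77758)/3 = 0.61905
R_{2,2} = 0.61905 + (0.61905 − 0.64329)/15 = 0.61743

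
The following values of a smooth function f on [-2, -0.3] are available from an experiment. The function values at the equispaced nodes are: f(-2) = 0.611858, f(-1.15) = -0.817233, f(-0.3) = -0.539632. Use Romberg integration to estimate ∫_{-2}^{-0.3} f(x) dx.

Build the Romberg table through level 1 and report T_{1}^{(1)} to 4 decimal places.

T_{0}^{(0)} (trapezoid, 1 panel, h=1.7000): 0.061392
T_{1}^{(0)} (trapezoid, 2 panels, h=0.8500): -0.663952
T_{1}^{(1)} = -0.663952 + (-0.663952 − 0.061392)/3 = -0.905733

-0.9057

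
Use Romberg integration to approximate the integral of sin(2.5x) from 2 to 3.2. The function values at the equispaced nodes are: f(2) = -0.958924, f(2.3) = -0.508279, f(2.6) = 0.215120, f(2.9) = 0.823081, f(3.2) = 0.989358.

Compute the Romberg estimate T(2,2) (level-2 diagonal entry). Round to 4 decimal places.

0.1716

T(0,0) (trapezoid, 1 panel, h=1.2000): 0.018260
T(1,0) (trapezoid, 2 panels, h=0.6000): 0.138202
T(2,0) (trapezoid, 4 panels, h=0.3000): 0.163542
T(1,1) = 0.138202 + (0.138202 − 0.018260)/3 = 0.178183
T(2,1) = 0.163542 + (0.163542 − 0.138202)/3 = 0.171989
T(2,2) = 0.171989 + (0.171989 − 0.178183)/15 = 0.171576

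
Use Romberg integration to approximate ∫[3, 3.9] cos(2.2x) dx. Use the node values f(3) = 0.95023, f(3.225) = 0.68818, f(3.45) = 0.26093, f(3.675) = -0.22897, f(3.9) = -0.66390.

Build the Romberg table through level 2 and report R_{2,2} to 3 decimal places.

R_{0,0} (trapezoid, 1 panel, h=0.9000): 0.12885
R_{1,0} (trapezoid, 2 panels, h=0.4500): 0.18184
R_{2,0} (trapezoid, 4 panels, h=0.2250): 0.19424
R_{1,1} = 0.18184 + (0.18184 − 0.12885)/3 = 0.19950
R_{2,1} = 0.19424 + (0.19424 − 0.18184)/3 = 0.19837
R_{2,2} = 0.19837 + (0.19837 − 0.19950)/15 = 0.19829

0.198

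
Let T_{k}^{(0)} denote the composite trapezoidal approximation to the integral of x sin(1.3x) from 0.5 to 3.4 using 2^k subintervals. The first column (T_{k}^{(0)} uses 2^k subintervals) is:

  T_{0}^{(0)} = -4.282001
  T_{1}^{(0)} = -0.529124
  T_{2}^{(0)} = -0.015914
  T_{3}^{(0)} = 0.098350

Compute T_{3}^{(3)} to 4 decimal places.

T_{1}^{(1)} = -0.529124 + (-0.529124 − (-4.282001))/3 = 0.721835
T_{2}^{(1)} = (4·(-0.015914) − (-0.529124)) / 3 = 0.155156
T_{3}^{(1)} = 0.098350 + (0.098350 − (-0.015914))/3 = 0.136438
T_{2}^{(2)} = (16·0.155156 − 0.721835) / 15 = 0.117377
T_{3}^{(2)} = (16·0.136438 − 0.155156) / 15 = 0.135190
T_{3}^{(3)} = (64·0.135190 − 0.117377) / 63 = 0.135473

0.1355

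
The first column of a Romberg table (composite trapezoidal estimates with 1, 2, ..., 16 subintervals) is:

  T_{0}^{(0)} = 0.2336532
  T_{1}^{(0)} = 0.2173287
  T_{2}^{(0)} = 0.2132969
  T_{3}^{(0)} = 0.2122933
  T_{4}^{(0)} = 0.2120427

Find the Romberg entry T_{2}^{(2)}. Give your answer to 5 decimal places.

T_{1}^{(1)} = 0.2173287 + (0.2173287 − 0.2336532)/3 = 0.2118872
T_{2}^{(1)} = 0.2132969 + (0.2132969 − 0.2173287)/3 = 0.2119530
T_{2}^{(2)} = (16·0.2119530 − 0.2118872) / 15 = 0.2119574

0.21196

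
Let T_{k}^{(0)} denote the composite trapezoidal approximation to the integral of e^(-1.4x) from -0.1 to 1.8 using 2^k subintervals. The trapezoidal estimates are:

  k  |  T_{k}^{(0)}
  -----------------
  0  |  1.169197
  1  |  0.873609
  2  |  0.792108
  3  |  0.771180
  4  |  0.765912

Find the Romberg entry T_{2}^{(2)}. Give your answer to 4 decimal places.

T_{1}^{(1)} = (4·0.873609 − 1.169197) / 3 = 0.775080
T_{2}^{(1)} = (4·0.792108 − 0.873609) / 3 = 0.764941
T_{2}^{(2)} = (16·0.764941 − 0.775080) / 15 = 0.764265

0.7643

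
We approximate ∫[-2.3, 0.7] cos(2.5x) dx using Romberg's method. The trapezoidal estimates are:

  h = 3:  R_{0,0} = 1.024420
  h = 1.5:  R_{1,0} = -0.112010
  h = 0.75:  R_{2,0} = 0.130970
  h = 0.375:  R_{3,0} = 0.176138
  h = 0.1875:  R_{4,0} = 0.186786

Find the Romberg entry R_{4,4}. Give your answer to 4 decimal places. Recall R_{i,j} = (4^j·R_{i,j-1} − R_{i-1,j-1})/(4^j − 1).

Richardson extrapolation on the trapezoidal column (denominator 4−1=3):
R_{1,1} = -0.112010 + (-0.112010 − 1.024420)/3 = -0.490820
R_{2,1} = 0.130970 + (0.130970 − (-0.112010))/3 = 0.211963
R_{3,1} = (4·0.176138 − 0.130970) / 3 = 0.191194
R_{4,1} = 0.186786 + (0.186786 − 0.176138)/3 = 0.190335
R_{2,2} = 0.211963 + (0.211963 − (-0.490820))/15 = 0.258815
R_{3,2} = (16·0.191194 − 0.211963) / 15 = 0.189809
R_{4,2} = 0.190335 + (0.190335 − 0.191194)/15 = 0.190278
R_{3,3} = 0.189809 + (0.189809 − 0.258815)/63 = 0.188714
R_{4,3} = 0.190278 + (0.190278 − 0.189809)/63 = 0.190285
R_{4,4} = (256·0.190285 − 0.188714) / 255 = 0.190291

0.1903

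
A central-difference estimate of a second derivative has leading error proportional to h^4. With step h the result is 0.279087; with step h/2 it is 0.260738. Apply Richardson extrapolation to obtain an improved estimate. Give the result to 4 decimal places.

0.2595

The leading error scales as h^4; refining by a factor of 2 reduces it by 2^4 = 16.
Extrapolated value = (16·A(h/2) − A(h)) / (16 − 1)
= (16·0.260738 − 0.279087) / 15
= 3.892721 / 15 = 0.259515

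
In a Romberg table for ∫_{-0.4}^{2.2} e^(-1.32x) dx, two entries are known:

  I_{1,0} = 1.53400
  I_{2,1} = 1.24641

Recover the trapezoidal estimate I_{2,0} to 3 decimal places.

From I_{2,1} = (4·I_{2,0} − I_{1,0})/3, solve for I_{2,0}:
4·I_{2,0} = 3·1.24641 + 1.53400 = 5.27323
I_{2,0} = 1.31831

1.318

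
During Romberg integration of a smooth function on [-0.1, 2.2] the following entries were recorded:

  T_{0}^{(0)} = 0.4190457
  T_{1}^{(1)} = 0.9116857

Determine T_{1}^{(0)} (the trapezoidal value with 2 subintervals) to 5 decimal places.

0.78853

From T_{1}^{(1)} = (4·T_{1}^{(0)} − T_{0}^{(0)})/3, solve for T_{1}^{(0)}:
4·T_{1}^{(0)} = 3·0.9116857 + 0.4190457 = 3.1541028
T_{1}^{(0)} = 0.7885257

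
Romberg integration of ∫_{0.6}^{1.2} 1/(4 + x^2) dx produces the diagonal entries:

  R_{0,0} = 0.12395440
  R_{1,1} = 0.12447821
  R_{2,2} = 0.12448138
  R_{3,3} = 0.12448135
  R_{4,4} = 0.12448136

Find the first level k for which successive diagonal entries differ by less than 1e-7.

|R_{1,1} − R_{0,0}| = 0.00052381 ≥ 1e-7
|R_{2,2} − R_{1,1}| = 0.00000317 ≥ 1e-7
|R_{3,3} − R_{2,2}| = 0.00000003 < 1e-7

k = 3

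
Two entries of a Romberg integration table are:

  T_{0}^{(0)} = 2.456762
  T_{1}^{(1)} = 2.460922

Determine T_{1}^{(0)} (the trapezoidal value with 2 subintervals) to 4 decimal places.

2.4599

From T_{1}^{(1)} = (4·T_{1}^{(0)} − T_{0}^{(0)})/3, solve for T_{1}^{(0)}:
4·T_{1}^{(0)} = 3·2.460922 + 2.456762 = 9.839528
T_{1}^{(0)} = 2.459882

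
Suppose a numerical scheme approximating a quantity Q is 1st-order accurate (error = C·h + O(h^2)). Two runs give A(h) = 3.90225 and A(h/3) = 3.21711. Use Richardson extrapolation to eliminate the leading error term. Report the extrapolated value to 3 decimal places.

Extrapolated value = (3·A(h/3) − A(h)) / (3 − 1)
= (3·3.21711 − 3.90225) / 2
= 5.74908 / 2 = 2.87454

2.875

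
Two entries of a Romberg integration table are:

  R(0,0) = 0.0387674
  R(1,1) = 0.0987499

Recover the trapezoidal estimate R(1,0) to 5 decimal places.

0.08375

From R(1,1) = (4·R(1,0) − R(0,0))/3, solve for R(1,0):
4·R(1,0) = 3·0.0987499 + 0.0387674 = 0.3350171
R(1,0) = 0.0837543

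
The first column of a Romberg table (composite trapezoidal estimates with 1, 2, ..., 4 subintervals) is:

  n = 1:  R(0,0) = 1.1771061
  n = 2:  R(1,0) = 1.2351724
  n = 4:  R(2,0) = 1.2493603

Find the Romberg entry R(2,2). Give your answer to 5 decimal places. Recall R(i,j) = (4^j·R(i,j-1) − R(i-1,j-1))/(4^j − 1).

1.25406

Richardson extrapolation on the trapezoidal column (denominator 4−1=3):
R(1,1) = (4·1.2351724 − 1.1771061) / 3 = 1.2545278
R(2,1) = (4·1.2493603 − 1.2351724) / 3 = 1.2540896
R(2,2) = (16·1.2540896 − 1.2545278) / 15 = 1.2540604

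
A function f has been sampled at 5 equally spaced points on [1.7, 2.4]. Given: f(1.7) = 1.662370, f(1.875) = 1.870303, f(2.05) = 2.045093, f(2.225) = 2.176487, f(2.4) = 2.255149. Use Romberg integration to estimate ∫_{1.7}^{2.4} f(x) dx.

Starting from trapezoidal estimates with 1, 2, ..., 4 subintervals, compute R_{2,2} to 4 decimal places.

1.4114

R_{0,0} (trapezoid, 1 panel, h=0.7000): 1.371132
R_{1,0} (trapezoid, 2 panels, h=0.3500): 1.401348
R_{2,0} (trapezoid, 4 panels, h=0.1750): 1.408862
R_{1,1} = 1.401348 + (1.401348 − 1.371132)/3 = 1.411420
R_{2,1} = 1.408862 + (1.408862 − 1.401348)/3 = 1.411367
R_{2,2} = 1.411367 + (1.411367 − 1.411420)/15 = 1.411363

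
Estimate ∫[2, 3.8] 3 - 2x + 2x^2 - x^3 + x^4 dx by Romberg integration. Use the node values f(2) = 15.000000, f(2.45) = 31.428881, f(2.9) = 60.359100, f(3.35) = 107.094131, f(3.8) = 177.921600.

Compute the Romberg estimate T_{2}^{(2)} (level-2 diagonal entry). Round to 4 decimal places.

130.1499

T_{0}^{(0)} (trapezoid, 1 panel, h=1.8000): 173.629440
T_{1}^{(0)} (trapezoid, 2 panels, h=0.9000): 141.137910
T_{2}^{(0)} (trapezoid, 4 panels, h=0.4500): 132.904310
T_{1}^{(1)} = 141.137910 + (141.137910 − 173.629440)/3 = 130.307400
T_{2}^{(1)} = 132.904310 + (132.904310 − 141.137910)/3 = 130.159777
T_{2}^{(2)} = 130.159777 + (130.159777 − 130.307400)/15 = 130.149935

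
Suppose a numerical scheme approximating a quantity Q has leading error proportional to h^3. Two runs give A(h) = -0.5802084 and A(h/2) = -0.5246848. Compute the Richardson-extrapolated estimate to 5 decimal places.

-0.51675

The leading error scales as h^3; refining by a factor of 2 reduces it by 2^3 = 8.
Extrapolated value = (8·A(h/2) − A(h)) / (8 − 1)
= (8·(-0.5246848) − (-0.5802084)) / 7
= -3.6172700 / 7 = -0.5167529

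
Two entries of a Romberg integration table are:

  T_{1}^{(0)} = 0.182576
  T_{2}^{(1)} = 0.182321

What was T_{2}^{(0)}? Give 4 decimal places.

0.1824

From T_{2}^{(1)} = (4·T_{2}^{(0)} − T_{1}^{(0)})/3, solve for T_{2}^{(0)}:
4·T_{2}^{(0)} = 3·0.182321 + 0.182576 = 0.729539
T_{2}^{(0)} = 0.182385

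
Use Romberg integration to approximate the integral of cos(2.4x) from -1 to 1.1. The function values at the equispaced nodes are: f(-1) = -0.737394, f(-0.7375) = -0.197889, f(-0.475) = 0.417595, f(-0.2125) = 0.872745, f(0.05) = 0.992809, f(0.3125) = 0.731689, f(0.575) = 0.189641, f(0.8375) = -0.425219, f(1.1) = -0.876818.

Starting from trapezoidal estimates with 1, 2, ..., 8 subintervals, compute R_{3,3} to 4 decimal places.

0.4819

R_{0,0} (trapezoid, 1 panel, h=2.1000): -1.694923
R_{1,0} (trapezoid, 2 panels, h=1.0500): 0.194988
R_{2,0} (trapezoid, 4 panels, h=0.5250): 0.416293
R_{3,0} (trapezoid, 8 panels, h=0.2625): 0.465745
R_{1,1} = 0.194988 + (0.194988 − (-1.694923))/3 = 0.824958
R_{2,1} = 0.416293 + (0.416293 − 0.194988)/3 = 0.490061
R_{3,1} = 0.465745 + (0.465745 − 0.416293)/3 = 0.482229
R_{2,2} = 0.490061 + (0.490061 − 0.824958)/15 = 0.467735
R_{3,2} = 0.482229 + (0.482229 − 0.490061)/15 = 0.481707
R_{3,3} = 0.481707 + (0.481707 − 0.467735)/63 = 0.481929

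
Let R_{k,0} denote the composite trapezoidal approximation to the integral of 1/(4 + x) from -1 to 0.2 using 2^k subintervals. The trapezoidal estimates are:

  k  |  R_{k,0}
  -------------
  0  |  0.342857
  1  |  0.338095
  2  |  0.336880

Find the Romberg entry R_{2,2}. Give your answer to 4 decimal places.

0.3365

Richardson extrapolation on the trapezoidal column (denominator 4−1=3):
R_{1,1} = (4·0.338095 − 0.342857) / 3 = 0.336508
R_{2,1} = (4·0.336880 − 0.338095) / 3 = 0.336475
R_{2,2} = 0.336475 + (0.336475 − 0.336508)/15 = 0.336473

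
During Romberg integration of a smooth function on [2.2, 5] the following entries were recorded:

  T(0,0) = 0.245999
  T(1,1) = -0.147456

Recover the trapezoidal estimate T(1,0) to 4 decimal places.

-0.0491

From T(1,1) = (4·T(1,0) − T(0,0))/3, solve for T(1,0):
4·T(1,0) = 3·(-0.147456) + 0.245999 = -0.196369
T(1,0) = -0.049092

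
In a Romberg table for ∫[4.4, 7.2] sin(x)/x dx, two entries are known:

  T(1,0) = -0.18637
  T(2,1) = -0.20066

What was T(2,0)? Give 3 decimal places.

-0.197

From T(2,1) = (4·T(2,0) − T(1,0))/3, solve for T(2,0):
4·T(2,0) = 3·(-0.20066) + (-0.18637) = -0.78835
T(2,0) = -0.19709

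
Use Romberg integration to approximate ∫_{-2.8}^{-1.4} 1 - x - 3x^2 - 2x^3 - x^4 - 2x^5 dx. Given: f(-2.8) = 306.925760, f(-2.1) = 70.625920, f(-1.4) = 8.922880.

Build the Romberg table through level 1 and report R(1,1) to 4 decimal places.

139.6155

R(0,0) (trapezoid, 1 panel, h=1.4000): 221.094048
R(1,0) (trapezoid, 2 panels, h=0.7000): 159.985168
R(1,1) = 159.985168 + (159.985168 − 221.094048)/3 = 139.615541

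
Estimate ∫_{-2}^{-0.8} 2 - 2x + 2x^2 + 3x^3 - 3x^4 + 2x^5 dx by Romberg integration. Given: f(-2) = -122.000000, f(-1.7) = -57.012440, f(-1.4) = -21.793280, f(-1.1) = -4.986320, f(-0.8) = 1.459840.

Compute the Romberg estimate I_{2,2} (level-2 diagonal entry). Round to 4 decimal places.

-41.1901

I_{0,0} (trapezoid, 1 panel, h=1.2000): -72.324096
I_{1,0} (trapezoid, 2 panels, h=0.6000): -49.238016
I_{2,0} (trapezoid, 4 panels, h=0.3000): -43.218636
I_{1,1} = -49.238016 + (-49.238016 − (-72.324096))/3 = -41.542656
I_{2,1} = -43.218636 + (-43.218636 − (-49.238016))/3 = -41.212176
I_{2,2} = -41.212176 + (-41.212176 − (-41.542656))/15 = -41.190144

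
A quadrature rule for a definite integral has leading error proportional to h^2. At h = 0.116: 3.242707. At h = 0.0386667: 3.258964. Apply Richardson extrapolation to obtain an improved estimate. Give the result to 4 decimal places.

3.2610

Extrapolated value = (9·A(h/3) − A(h)) / (9 − 1)
= (9·3.258964 − 3.242707) / 8
= 26.087969 / 8 = 3.260996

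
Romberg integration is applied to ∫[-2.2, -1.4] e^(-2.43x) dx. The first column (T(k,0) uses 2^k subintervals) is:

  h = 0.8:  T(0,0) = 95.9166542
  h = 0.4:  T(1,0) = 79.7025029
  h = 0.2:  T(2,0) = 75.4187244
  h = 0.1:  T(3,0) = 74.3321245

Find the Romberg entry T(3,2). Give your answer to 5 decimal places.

73.96853

Richardson extrapolation on the trapezoidal column (denominator 4−1=3):
T(2,1) = (4·75.4187244 − 79.7025029) / 3 = 73.9907982
T(3,1) = (4·74.3321245 − 75.4187244) / 3 = 73.9699245
T(3,2) = 73.9699245 + (73.9699245 − 73.9907982)/15 = 73.9685329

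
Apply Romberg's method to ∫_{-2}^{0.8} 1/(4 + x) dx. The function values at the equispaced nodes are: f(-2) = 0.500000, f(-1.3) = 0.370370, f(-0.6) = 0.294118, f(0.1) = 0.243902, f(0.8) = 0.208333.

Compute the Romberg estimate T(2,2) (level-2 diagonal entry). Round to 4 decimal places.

0.8756

T(0,0) (trapezoid, 1 panel, h=2.8000): 0.991666
T(1,0) (trapezoid, 2 panels, h=1.4000): 0.907598
T(2,0) (trapezoid, 4 panels, h=0.7000): 0.883790
T(1,1) = 0.907598 + (0.907598 − 0.991666)/3 = 0.879575
T(2,1) = 0.883790 + (0.883790 − 0.907598)/3 = 0.875854
T(2,2) = 0.875854 + (0.875854 − 0.879575)/15 = 0.875606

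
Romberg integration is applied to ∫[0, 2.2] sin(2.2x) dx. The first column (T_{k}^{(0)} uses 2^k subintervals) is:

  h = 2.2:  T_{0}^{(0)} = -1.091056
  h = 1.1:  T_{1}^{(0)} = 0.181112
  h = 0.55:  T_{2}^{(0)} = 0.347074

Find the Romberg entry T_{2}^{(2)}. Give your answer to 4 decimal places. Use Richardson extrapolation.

0.3889

T_{1}^{(1)} = 0.181112 + (0.181112 − (-1.091056))/3 = 0.605168
T_{2}^{(1)} = 0.347074 + (0.347074 − 0.181112)/3 = 0.402395
T_{2}^{(2)} = (16·0.402395 − 0.605168) / 15 = 0.388877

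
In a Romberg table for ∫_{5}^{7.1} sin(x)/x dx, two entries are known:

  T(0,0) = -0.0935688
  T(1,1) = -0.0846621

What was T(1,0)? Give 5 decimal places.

-0.08689

From T(1,1) = (4·T(1,0) − T(0,0))/3, solve for T(1,0):
4·T(1,0) = 3·(-0.0846621) + (-0.0935688) = -0.3475551
T(1,0) = -0.0868888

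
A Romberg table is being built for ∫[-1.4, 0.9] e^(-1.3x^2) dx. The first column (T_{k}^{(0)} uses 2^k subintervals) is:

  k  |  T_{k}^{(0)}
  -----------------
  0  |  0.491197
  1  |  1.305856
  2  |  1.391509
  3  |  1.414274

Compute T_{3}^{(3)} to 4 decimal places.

T_{1}^{(1)} = 1.305856 + (1.305856 − 0.491197)/3 = 1.577409
T_{2}^{(1)} = (4·1.391509 − 1.305856) / 3 = 1.420060
T_{3}^{(1)} = (4·1.414274 − 1.391509) / 3 = 1.421862
T_{2}^{(2)} = (16·1.420060 − 1.577409) / 15 = 1.409570
T_{3}^{(2)} = (16·1.421862 − 1.420060) / 15 = 1.421982
T_{3}^{(3)} = (64·1.421982 − 1.409570) / 63 = 1.422179

1.4222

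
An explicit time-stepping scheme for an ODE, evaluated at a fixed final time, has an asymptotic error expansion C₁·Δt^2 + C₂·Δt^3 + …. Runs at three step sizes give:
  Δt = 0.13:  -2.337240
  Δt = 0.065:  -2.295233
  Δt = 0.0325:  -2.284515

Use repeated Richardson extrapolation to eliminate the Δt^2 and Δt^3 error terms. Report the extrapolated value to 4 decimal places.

-2.2809

First eliminate the Δt^2 term (factor 2^2 = 4):
  B₁ = (4·(-2.295233) − (-2.337240))/3 = -2.281231
  B₂ = (4·(-2.284515) − (-2.295233))/3 = -2.280942
Then eliminate the Δt^3 term (factor 2^3 = 8):
  (8·(-2.280942) − (-2.281231))/7 = -2.280901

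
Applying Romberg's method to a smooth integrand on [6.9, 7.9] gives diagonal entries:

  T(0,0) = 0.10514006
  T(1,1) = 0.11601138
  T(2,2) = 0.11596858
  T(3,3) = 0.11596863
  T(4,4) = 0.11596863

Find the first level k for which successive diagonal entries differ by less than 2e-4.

k = 2

|T(1,1) − T(0,0)| = 0.01087132 ≥ 2e-4
|T(2,2) − T(1,1)| = 0.00004280 < 2e-4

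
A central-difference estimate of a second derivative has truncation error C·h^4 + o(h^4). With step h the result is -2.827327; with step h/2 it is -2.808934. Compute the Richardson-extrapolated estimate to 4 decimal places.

The leading error scales as h^4; refining by a factor of 2 reduces it by 2^4 = 16.
Extrapolated value = (16·A(h/2) − A(h)) / (16 − 1)
= (16·(-2.808934) − (-2.827327)) / 15
= -42.115617 / 15 = -2.807708

-2.8077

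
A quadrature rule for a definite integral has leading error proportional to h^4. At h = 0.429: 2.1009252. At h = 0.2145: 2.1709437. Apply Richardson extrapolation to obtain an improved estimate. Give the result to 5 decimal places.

The leading error scales as h^4; refining by a factor of 2 reduces it by 2^4 = 16.
Extrapolated value = (16·A(h/2) − A(h)) / (16 − 1)
= (16·2.1709437 − 2.1009252) / 15
= 32.6341740 / 15 = 2.1756116

2.17561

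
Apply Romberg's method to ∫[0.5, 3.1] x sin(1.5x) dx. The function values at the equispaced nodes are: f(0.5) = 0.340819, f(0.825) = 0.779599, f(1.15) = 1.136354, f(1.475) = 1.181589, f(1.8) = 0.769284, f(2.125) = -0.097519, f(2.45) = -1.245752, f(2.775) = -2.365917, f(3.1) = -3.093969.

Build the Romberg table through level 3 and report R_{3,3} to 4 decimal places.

-0.3736

R_{0,0} (trapezoid, 1 panel, h=2.6000): -3.579095
R_{1,0} (trapezoid, 2 panels, h=1.3000): -0.789478
R_{2,0} (trapezoid, 4 panels, h=0.6500): -0.465848
R_{3,0} (trapezoid, 8 panels, h=0.3250): -0.396155
R_{1,1} = -0.789478 + (-0.789478 − (-3.579095))/3 = 0.140394
R_{2,1} = -0.465848 + (-0.465848 − (-0.789478))/3 = -0.357971
R_{3,1} = -0.396155 + (-0.396155 − (-0.465848))/3 = -0.372924
R_{2,2} = -0.357971 + (-0.357971 − 0.140394)/15 = -0.391195
R_{3,2} = -0.372924 + (-0.372924 − (-0.357971))/15 = -0.373921
R_{3,3} = -0.373921 + (-0.373921 − (-0.391195))/63 = -0.373647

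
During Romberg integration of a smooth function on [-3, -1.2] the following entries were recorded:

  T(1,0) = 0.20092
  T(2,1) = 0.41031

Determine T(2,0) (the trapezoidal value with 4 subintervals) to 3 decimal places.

0.358

From T(2,1) = (4·T(2,0) − T(1,0))/3, solve for T(2,0):
4·T(2,0) = 3·0.41031 + 0.20092 = 1.43185
T(2,0) = 0.35796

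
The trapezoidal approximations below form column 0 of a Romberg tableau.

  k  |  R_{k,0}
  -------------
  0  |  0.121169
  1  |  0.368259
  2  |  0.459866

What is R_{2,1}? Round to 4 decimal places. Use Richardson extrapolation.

0.4904

R_{2,1} = (4·0.459866 − 0.368259) / 3 = 0.490402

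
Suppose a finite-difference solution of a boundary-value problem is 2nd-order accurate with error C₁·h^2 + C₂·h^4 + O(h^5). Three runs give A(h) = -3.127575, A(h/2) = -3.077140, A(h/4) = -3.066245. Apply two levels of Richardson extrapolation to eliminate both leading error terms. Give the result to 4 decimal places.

First eliminate the h^2 term (factor 2^2 = 4):
  B₁ = (4·(-3.077140) − (-3.127575))/3 = -3.060328
  B₂ = (4·(-3.066245) − (-3.077140))/3 = -3.062613
Then eliminate the h^4 term (factor 2^4 = 16):
  (16·(-3.062613) − (-3.060328))/15 = -3.062765

-3.0628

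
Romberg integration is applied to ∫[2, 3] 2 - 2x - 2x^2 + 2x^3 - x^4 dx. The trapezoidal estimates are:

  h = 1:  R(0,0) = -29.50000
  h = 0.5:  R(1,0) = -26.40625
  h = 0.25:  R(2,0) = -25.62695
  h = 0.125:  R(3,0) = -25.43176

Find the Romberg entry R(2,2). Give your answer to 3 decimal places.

Richardson extrapolation on the trapezoidal column (denominator 4−1=3):
R(1,1) = -26.40625 + (-26.40625 − (-29.50000))/3 = -25.37500
R(2,1) = -25.62695 + (-25.62695 − (-26.40625))/3 = -25.36718
R(2,2) = -25.36718 + (-25.36718 − (-25.37500))/15 = -25.36666

-25.367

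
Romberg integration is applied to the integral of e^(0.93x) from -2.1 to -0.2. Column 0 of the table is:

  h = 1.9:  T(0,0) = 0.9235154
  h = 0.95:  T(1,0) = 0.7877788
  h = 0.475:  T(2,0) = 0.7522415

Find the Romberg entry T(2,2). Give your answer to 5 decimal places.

T(1,1) = 0.7877788 + (0.7877788 − 0.9235154)/3 = 0.7425333
T(2,1) = 0.7522415 + (0.7522415 − 0.7877788)/3 = 0.7403957
T(2,2) = (16·0.7403957 − 0.7425333) / 15 = 0.7402532

0.74025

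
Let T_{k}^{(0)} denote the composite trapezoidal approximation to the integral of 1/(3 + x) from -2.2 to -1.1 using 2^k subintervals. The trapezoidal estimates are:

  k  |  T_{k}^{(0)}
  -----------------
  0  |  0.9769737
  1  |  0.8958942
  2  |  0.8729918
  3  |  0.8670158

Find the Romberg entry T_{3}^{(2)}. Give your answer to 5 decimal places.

T_{2}^{(1)} = (4·0.8729918 − 0.8958942) / 3 = 0.8653577
T_{3}^{(1)} = 0.8670158 + (0.8670158 − 0.8729918)/3 = 0.8650238
T_{3}^{(2)} = 0.8650238 + (0.8650238 − 0.8653577)/15 = 0.8650015

0.86500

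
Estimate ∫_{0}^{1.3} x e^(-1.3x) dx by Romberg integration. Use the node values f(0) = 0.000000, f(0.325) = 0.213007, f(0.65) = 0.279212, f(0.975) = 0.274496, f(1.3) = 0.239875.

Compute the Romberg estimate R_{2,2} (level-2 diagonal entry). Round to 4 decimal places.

R_{0,0} (trapezoid, 1 panel, h=1.3000): 0.155919
R_{1,0} (trapezoid, 2 panels, h=0.6500): 0.259447
R_{2,0} (trapezoid, 4 panels, h=0.3250): 0.288162
R_{1,1} = 0.259447 + (0.259447 − 0.155919)/3 = 0.293956
R_{2,1} = 0.288162 + (0.288162 − 0.259447)/3 = 0.297734
R_{2,2} = 0.297734 + (0.297734 − 0.293956)/15 = 0.297986

0.2980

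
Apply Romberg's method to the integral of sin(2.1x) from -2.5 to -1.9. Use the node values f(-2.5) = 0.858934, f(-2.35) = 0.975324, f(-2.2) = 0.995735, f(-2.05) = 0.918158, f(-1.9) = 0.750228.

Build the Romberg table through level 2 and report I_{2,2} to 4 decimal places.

I_{0,0} (trapezoid, 1 panel, h=0.6000): 0.482749
I_{1,0} (trapezoid, 2 panels, h=0.3000): 0.540095
I_{2,0} (trapezoid, 4 panels, h=0.1500): 0.554070
I_{1,1} = 0.540095 + (0.540095 − 0.482749)/3 = 0.559210
I_{2,1} = 0.554070 + (0.554070 − 0.540095)/3 = 0.558728
I_{2,2} = 0.558728 + (0.558728 − 0.559210)/15 = 0.558696

0.5587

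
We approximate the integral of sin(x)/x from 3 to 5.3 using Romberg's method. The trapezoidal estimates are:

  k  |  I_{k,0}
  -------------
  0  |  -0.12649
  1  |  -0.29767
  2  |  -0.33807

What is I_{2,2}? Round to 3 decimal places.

-0.351

I_{1,1} = (4·(-0.29767) − (-0.12649)) / 3 = -0.35473
I_{2,1} = (4·(-0.33807) − (-0.29767)) / 3 = -0.35154
I_{2,2} = (16·(-0.35154) − (-0.35473)) / 15 = -0.35133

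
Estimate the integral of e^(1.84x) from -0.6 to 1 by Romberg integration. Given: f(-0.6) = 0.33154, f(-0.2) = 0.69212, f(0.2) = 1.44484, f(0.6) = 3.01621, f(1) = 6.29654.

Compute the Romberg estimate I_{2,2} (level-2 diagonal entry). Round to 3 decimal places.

I_{0,0} (trapezoid, 1 panel, h=1.6000): 5.30246
I_{1,0} (trapezoid, 2 panels, h=0.8000): 3.80710
I_{2,0} (trapezoid, 4 panels, h=0.4000): 3.38688
I_{1,1} = 3.80710 + (3.80710 − 5.30246)/3 = 3.30865
I_{2,1} = 3.38688 + (3.38688 − 3.80710)/3 = 3.24681
I_{2,2} = 3.24681 + (3.24681 − 3.30865)/15 = 3.24269

3.243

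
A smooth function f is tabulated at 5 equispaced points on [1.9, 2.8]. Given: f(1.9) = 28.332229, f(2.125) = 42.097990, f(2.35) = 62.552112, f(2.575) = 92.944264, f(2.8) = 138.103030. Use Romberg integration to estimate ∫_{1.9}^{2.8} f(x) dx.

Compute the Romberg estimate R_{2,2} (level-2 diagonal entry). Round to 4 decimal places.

62.3702

R_{0,0} (trapezoid, 1 panel, h=0.9000): 74.895867
R_{1,0} (trapezoid, 2 panels, h=0.4500): 65.596384
R_{2,0} (trapezoid, 4 panels, h=0.2250): 63.182699
R_{1,1} = 65.596384 + (65.596384 − 74.895867)/3 = 62.496556
R_{2,1} = 63.182699 + (63.182699 − 65.596384)/3 = 62.378137
R_{2,2} = 62.378137 + (62.378137 − 62.496556)/15 = 62.370242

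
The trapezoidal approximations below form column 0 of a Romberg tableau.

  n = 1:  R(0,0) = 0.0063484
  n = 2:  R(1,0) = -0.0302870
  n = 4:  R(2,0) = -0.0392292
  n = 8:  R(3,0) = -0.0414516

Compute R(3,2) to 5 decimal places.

-0.04219

Richardson extrapolation on the trapezoidal column (denominator 4−1=3):
R(2,1) = (4·(-0.0392292) − (-0.0302870)) / 3 = -0.0422099
R(3,1) = (4·(-0.0414516) − (-0.0392292)) / 3 = -0.0421924
R(3,2) = -0.0421924 + (-0.0421924 − (-0.0422099))/15 = -0.0421912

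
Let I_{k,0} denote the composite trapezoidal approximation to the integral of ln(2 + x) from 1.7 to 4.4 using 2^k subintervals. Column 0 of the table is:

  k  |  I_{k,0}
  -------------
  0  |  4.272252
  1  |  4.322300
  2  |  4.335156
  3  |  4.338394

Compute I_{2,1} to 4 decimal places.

Richardson extrapolation on the trapezoidal column (denominator 4−1=3):
I_{2,1} = (4·4.335156 − 4.322300) / 3 = 4.339441

4.3394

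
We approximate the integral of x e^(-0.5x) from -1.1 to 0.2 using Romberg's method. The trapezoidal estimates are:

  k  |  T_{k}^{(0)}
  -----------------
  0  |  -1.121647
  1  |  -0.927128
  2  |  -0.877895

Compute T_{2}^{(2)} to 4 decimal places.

Richardson extrapolation on the trapezoidal column (denominator 4−1=3):
T_{1}^{(1)} = (4·(-0.927128) − (-1.121647)) / 3 = -0.862288
T_{2}^{(1)} = -0.877895 + (-0.877895 − (-0.927128))/3 = -0.861484
T_{2}^{(2)} = (16·(-0.861484) − (-0.862288)) / 15 = -0.861430

-0.8614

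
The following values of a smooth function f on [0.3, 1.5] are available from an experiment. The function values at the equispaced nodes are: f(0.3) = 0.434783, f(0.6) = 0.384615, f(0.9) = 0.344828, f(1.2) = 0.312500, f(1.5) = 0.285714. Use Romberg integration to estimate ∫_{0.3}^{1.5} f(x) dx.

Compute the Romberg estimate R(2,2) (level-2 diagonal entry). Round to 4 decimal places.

R(0,0) (trapezoid, 1 panel, h=1.2000): 0.432298
R(1,0) (trapezoid, 2 panels, h=0.6000): 0.423046
R(2,0) (trapezoid, 4 panels, h=0.3000): 0.420657
R(1,1) = 0.423046 + (0.423046 − 0.432298)/3 = 0.419962
R(2,1) = 0.420657 + (0.420657 − 0.423046)/3 = 0.419861
R(2,2) = 0.419861 + (0.419861 − 0.419962)/15 = 0.419854

0.4199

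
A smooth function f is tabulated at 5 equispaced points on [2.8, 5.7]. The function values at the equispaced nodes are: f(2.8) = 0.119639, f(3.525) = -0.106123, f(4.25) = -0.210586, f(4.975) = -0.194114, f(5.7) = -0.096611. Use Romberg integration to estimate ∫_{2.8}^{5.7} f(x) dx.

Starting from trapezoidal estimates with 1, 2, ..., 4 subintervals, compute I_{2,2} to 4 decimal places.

-0.3858

I_{0,0} (trapezoid, 1 panel, h=2.9000): 0.033391
I_{1,0} (trapezoid, 2 panels, h=1.4500): -0.288654
I_{2,0} (trapezoid, 4 panels, h=0.7250): -0.361999
I_{1,1} = -0.288654 + (-0.288654 − 0.033391)/3 = -0.396002
I_{2,1} = -0.361999 + (-0.361999 − (-0.288654))/3 = -0.386447
I_{2,2} = -0.386447 + (-0.386447 − (-0.396002))/15 = -0.385810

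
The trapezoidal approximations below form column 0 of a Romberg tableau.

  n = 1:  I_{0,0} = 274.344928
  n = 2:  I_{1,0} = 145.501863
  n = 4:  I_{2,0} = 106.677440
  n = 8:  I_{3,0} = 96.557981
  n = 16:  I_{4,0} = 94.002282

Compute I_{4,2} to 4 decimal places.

Richardson extrapolation on the trapezoidal column (denominator 4−1=3):
I_{3,1} = (4·96.557981 − 106.677440) / 3 = 93.184828
I_{4,1} = 94.002282 + (94.002282 − 96.557981)/3 = 93.150382
I_{4,2} = 93.150382 + (93.150382 − 93.184828)/15 = 93.148086

93.1481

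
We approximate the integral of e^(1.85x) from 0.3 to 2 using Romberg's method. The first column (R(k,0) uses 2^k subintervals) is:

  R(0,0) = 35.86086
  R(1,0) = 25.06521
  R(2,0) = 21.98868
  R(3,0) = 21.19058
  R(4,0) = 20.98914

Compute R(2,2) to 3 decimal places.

20.930

R(1,1) = (4·25.06521 − 35.86086) / 3 = 21.46666
R(2,1) = (4·21.98868 − 25.06521) / 3 = 20.96317
R(2,2) = 20.96317 + (20.96317 − 21.46666)/15 = 20.92960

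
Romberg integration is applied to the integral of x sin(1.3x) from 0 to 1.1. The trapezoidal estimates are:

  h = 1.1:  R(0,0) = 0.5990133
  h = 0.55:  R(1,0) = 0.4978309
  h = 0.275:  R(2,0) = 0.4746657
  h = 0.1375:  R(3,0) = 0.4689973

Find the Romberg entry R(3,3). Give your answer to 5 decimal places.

Richardson extrapolation on the trapezoidal column (denominator 4−1=3):
R(1,1) = 0.4978309 + (0.4978309 − 0.5990133)/3 = 0.4641034
R(2,1) = (4·0.4746657 − 0.4978309) / 3 = 0.4669440
R(3,1) = 0.4689973 + (0.4689973 − 0.4746657)/3 = 0.4671078
R(2,2) = 0.4669440 + (0.4669440 − 0.4641034)/15 = 0.4671334
R(3,2) = (16·0.4671078 − 0.4669440) / 15 = 0.4671187
R(3,3) = (64·0.4671187 − 0.4671334) / 63 = 0.4671185

0.46712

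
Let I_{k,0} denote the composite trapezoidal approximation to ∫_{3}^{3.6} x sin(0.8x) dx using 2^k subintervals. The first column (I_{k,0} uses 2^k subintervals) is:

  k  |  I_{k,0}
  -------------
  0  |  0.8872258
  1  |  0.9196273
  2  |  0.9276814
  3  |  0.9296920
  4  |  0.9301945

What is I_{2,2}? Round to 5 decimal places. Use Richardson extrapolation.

0.93036

Richardson extrapolation on the trapezoidal column (denominator 4−1=3):
I_{1,1} = (4·0.9196273 − 0.8872258) / 3 = 0.9304278
I_{2,1} = 0.9276814 + (0.9276814 − 0.9196273)/3 = 0.9303661
I_{2,2} = 0.9303661 + (0.9303661 − 0.9304278)/15 = 0.9303620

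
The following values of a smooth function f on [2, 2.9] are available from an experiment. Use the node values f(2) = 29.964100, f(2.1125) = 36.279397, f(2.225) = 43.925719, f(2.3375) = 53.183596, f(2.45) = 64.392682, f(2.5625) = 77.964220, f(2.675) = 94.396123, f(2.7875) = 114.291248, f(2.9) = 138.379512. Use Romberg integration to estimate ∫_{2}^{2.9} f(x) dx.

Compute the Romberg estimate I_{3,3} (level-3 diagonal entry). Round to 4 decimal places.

I_{0,0} (trapezoid, 1 panel, h=0.9000): 75.754625
I_{1,0} (trapezoid, 2 panels, h=0.4500): 66.854020
I_{2,0} (trapezoid, 4 panels, h=0.2250): 64.549424
I_{3,0} (trapezoid, 8 panels, h=0.1125): 63.968039
I_{1,1} = 66.854020 + (66.854020 − 75.754625)/3 = 63.887152
I_{2,1} = 64.549424 + (64.549424 − 66.854020)/3 = 63.781225
I_{3,1} = 63.968039 + (63.968039 − 64.549424)/3 = 63.774244
I_{2,2} = 63.781225 + (63.781225 − 63.887152)/15 = 63.774163
I_{3,2} = 63.774244 + (63.774244 − 63.781225)/15 = 63.773779
I_{3,3} = 63.773779 + (63.773779 − 63.774163)/63 = 63.773773

63.7738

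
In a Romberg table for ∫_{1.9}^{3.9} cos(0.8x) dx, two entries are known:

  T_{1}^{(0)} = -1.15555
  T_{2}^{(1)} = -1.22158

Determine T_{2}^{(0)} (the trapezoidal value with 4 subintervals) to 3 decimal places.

-1.205

From T_{2}^{(1)} = (4·T_{2}^{(0)} − T_{1}^{(0)})/3, solve for T_{2}^{(0)}:
4·T_{2}^{(0)} = 3·(-1.22158) + (-1.15555) = -4.82029
T_{2}^{(0)} = -1.20507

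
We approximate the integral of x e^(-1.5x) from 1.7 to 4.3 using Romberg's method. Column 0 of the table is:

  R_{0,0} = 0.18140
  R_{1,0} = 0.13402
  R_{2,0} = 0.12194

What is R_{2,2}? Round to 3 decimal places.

0.118

Richardson extrapolation on the trapezoidal column (denominator 4−1=3):
R_{1,1} = 0.13402 + (0.13402 − 0.18140)/3 = 0.11823
R_{2,1} = 0.12194 + (0.12194 − 0.13402)/3 = 0.11791
R_{2,2} = 0.11791 + (0.11791 − 0.11823)/15 = 0.11789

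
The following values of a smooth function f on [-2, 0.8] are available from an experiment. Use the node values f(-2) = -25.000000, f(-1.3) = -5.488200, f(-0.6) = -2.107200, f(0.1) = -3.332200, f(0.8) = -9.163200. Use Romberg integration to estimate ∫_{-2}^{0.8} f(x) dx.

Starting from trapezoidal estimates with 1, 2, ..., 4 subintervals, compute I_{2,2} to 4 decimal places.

I_{0,0} (trapezoid, 1 panel, h=2.8000): -47.828480
I_{1,0} (trapezoid, 2 panels, h=1.4000): -26.864320
I_{2,0} (trapezoid, 4 panels, h=0.7000): -19.606440
I_{1,1} = -26.864320 + (-26.864320 − (-47.828480))/3 = -19.876267
I_{2,1} = -19.606440 + (-19.606440 − (-26.864320))/3 = -17.187147
I_{2,2} = -17.187147 + (-17.187147 − (-19.876267))/15 = -17.007872

-17.0079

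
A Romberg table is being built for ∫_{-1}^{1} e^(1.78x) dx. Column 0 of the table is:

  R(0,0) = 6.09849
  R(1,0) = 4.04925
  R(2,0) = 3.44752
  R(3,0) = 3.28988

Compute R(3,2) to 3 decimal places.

3.237

Richardson extrapolation on the trapezoidal column (denominator 4−1=3):
R(2,1) = (4·3.44752 − 4.04925) / 3 = 3.24694
R(3,1) = 3.28988 + (3.28988 − 3.44752)/3 = 3.23733
R(3,2) = 3.23733 + (3.23733 − 3.24694)/15 = 3.23669
(Column j=1 coincides with Simpson's rule on the same nodes.)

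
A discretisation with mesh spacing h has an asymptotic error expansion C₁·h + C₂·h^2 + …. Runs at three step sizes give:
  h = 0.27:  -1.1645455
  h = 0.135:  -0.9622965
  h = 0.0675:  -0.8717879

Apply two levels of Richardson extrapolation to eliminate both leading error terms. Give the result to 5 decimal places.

First eliminate the h term (factor 2^1 = 2):
  B₁ = (2·(-0.9622965) − (-1.1645455))/1 = -0.7600475
  B₂ = (2·(-0.8717879) − (-0.9622965))/1 = -0.7812793
Then eliminate the h^2 term (factor 2^2 = 4):
  (4·(-0.7812793) − (-0.7600475))/3 = -0.7883566

-0.78836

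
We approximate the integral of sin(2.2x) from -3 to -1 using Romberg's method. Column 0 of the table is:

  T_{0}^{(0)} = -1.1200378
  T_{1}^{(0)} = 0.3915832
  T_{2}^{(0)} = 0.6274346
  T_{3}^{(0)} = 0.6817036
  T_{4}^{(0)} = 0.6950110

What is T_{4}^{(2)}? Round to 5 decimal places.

Richardson extrapolation on the trapezoidal column (denominator 4−1=3):
T_{3}^{(1)} = (4·0.6817036 − 0.6274346) / 3 = 0.6997933
T_{4}^{(1)} = 0.6950110 + (0.6950110 − 0.6817036)/3 = 0.6994468
T_{4}^{(2)} = 0.6994468 + (0.6994468 − 0.6997933)/15 = 0.6994237

0.69942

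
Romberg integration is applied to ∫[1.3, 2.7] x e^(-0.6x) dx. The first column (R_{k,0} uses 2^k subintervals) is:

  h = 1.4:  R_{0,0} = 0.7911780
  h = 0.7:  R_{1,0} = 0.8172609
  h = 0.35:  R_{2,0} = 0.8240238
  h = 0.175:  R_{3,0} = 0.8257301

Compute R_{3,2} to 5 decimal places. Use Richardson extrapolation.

Richardson extrapolation on the trapezoidal column (denominator 4−1=3):
R_{2,1} = (4·0.8240238 − 0.8172609) / 3 = 0.8262781
R_{3,1} = 0.8257301 + (0.8257301 − 0.8240238)/3 = 0.8262989
R_{3,2} = (16·0.8262989 − 0.8262781) / 15 = 0.8263003

0.82630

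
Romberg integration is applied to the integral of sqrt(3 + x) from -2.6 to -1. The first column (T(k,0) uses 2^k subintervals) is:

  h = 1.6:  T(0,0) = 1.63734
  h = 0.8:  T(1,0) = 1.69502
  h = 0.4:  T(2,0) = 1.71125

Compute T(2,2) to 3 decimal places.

Richardson extrapolation on the trapezoidal column (denominator 4−1=3):
T(1,1) = 1.69502 + (1.69502 − 1.63734)/3 = 1.71425
T(2,1) = (4·1.71125 − 1.69502) / 3 = 1.71666
T(2,2) = 1.71666 + (1.71666 − 1.71425)/15 = 1.71682

1.717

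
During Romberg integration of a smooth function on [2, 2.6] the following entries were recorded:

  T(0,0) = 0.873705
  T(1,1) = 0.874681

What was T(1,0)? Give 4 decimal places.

From T(1,1) = (4·T(1,0) − T(0,0))/3, solve for T(1,0):
4·T(1,0) = 3·0.874681 + 0.873705 = 3.497748
T(1,0) = 0.874437

0.8744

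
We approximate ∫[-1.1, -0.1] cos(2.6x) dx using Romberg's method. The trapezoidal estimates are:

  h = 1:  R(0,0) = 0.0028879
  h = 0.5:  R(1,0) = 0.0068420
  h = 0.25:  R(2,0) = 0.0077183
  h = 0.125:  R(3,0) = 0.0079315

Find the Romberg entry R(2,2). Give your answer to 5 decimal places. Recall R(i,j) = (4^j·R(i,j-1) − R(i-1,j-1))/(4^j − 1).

0.00800

Richardson extrapolation on the trapezoidal column (denominator 4−1=3):
R(1,1) = (4·0.0068420 − 0.0028879) / 3 = 0.0081600
R(2,1) = (4·0.0077183 − 0.0068420) / 3 = 0.0080104
R(2,2) = 0.0080104 + (0.0080104 − 0.0081600)/15 = 0.0080004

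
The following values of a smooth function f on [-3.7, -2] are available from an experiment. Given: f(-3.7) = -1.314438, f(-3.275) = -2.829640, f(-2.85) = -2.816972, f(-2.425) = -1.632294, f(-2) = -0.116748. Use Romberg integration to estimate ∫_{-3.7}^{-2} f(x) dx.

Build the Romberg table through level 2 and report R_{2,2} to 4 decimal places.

R_{0,0} (trapezoid, 1 panel, h=1.7000): -1.216508
R_{1,0} (trapezoid, 2 panels, h=0.8500): -3.002680
R_{2,0} (trapezoid, 4 panels, h=0.4250): -3.397662
R_{1,1} = -3.002680 + (-3.002680 − (-1.216508))/3 = -3.598071
R_{2,1} = -3.397662 + (-3.397662 − (-3.002680))/3 = -3.529323
R_{2,2} = -3.529323 + (-3.529323 − (-3.598071))/15 = -3.524740

-3.5247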